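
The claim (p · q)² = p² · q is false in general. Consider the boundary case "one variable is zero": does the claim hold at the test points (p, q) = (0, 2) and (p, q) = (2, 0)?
Yes, holds at both test points

At (0, 2): LHS = 0, RHS = 0 → equal
At (2, 0): LHS = 0, RHS = 0 → equal

So the claim does hold at both of these boundary points, even though it is not an identity.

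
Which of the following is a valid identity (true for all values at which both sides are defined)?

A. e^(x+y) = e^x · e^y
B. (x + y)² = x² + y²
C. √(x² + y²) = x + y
A

A: holds — e.g. at (1, 1), both sides equal e^2 ≈ 7.389.
B: fails at (1, 3) — LHS = 16, RHS = 10.
C: fails at (1, 4) — LHS = √(17) ≈ 4.123, RHS = 5.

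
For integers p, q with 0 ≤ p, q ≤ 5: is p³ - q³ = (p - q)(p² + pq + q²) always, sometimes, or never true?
The identity holds for every pair in the range. For instance at (p, q) = (5, 5): both sides equal 0.

Answer: Always true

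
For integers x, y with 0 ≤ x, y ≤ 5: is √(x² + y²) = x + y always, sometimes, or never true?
Sometimes true

It holds at (x, y) = (1, 0) (both sides equal 1), but fails at (x, y) = (4, 4) (LHS = 4·√(2) ≈ 5.657, RHS = 8).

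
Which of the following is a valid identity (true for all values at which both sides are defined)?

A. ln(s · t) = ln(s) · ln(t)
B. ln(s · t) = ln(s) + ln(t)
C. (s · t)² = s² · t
A: fails at (3, 4) — LHS = ln(12) ≈ 2.485, RHS = ln(3)·ln(4) ≈ 1.523.
B: holds — e.g. at (4, 6), both sides equal ln(24) ≈ 3.178.
C: fails at (5, 8) — LHS = 1600, RHS = 200.

Answer: B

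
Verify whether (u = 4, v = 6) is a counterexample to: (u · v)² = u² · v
Yes

Substituting u = 4, v = 6:
LHS = (4 · 6)² = 576
RHS = 4² · 6 = 96

Since LHS ≠ RHS, this pair disproves the claim.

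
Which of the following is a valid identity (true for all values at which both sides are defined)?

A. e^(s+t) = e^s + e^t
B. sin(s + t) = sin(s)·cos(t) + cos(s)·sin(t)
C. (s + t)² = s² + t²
B

A: fails at (4, 4) — LHS = e^8 ≈ 2981, RHS = 2·e^4 ≈ 109.2.
B: holds — e.g. at (5, 5), both sides equal sin(10) ≈ -0.544.
C: fails at (1, 2) — LHS = 9, RHS = 5.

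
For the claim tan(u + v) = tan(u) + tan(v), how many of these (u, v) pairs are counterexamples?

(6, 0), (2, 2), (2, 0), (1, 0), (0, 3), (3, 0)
1

Testing each pair:
(6, 0): LHS = tan(6) ≈ -0.291, RHS = tan(6) ≈ -0.291 → satisfies claim
(2, 2): LHS = tan(4) ≈ 1.158, RHS = 2·tan(2) ≈ -4.37 → counterexample
(2, 0): LHS = tan(2) ≈ -2.185, RHS = tan(2) ≈ -2.185 → satisfies claim
(1, 0): LHS = tan(1) ≈ 1.557, RHS = tan(1) ≈ 1.557 → satisfies claim
(0, 3): LHS = tan(3) ≈ -0.1425, RHS = tan(3) ≈ -0.1425 → satisfies claim
(3, 0): LHS = tan(3) ≈ -0.1425, RHS = tan(3) ≈ -0.1425 → satisfies claim

That makes 1 counterexample.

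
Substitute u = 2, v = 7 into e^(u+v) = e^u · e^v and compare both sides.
LHS = e^(2+7) = e^9 ≈ 8103
RHS = e^2 · e^7 = e^9 ≈ 8103

LHS = RHS: the two sides agree.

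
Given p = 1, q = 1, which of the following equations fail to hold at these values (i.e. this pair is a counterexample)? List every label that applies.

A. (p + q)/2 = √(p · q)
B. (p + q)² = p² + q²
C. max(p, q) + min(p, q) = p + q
Evaluating each claim at the given values:
A. LHS = 1, RHS = 1 → holds here (LHS = RHS)
B. LHS = 4, RHS = 2 → fails here (LHS ≠ RHS)
C. LHS = 2, RHS = 2 → holds here (LHS = RHS)

Answer: B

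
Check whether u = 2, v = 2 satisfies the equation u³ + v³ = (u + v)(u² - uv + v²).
Substituting u = 2, v = 2:

LHS = 2³ + 2³ = 16
RHS = (2 + 2)(2² - 2·2 + 2²) = 16

LHS = RHS, so the equation holds at this point.

Answer: Holds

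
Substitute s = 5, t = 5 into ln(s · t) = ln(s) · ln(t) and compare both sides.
LHS = ln(5 · 5) = ln(25) ≈ 3.219
RHS = ln(5) · ln(5) = ln(5)² ≈ 2.59

LHS ≠ RHS (they differ by about 0.6286), so the equation does not hold here.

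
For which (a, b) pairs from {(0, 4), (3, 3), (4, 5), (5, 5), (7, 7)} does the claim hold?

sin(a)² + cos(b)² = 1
Testing each pair:
(0, 4): LHS = cos(4)² ≈ 0.4272, RHS = 1 → fails
(3, 3): LHS = sin(3)² + cos(3)² = 1, RHS = 1 → holds
(4, 5): LHS = cos(5)² + sin(4)² ≈ 0.6532, RHS = 1 → fails
(5, 5): LHS = cos(5)² + sin(5)² = 1, RHS = 1 → holds
(7, 7): LHS = sin(7)² + cos(7)² = 1, RHS = 1 → holds

3 of 5 pairs satisfy the claim.

Answer: (3, 3), (5, 5), (7, 7)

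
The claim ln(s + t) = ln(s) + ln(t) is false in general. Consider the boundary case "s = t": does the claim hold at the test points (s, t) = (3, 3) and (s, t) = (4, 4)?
No, fails at both test points

At (3, 3): LHS = ln(6) ≈ 1.792 ≠ RHS = 2·ln(3) ≈ 2.197
At (4, 4): LHS = ln(8) ≈ 2.079 ≠ RHS = 2·ln(4) ≈ 2.773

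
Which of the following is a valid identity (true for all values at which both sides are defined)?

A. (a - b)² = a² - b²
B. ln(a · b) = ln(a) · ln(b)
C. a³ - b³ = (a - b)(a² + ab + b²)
C

A: fails at (3, 5) — LHS = 4, RHS = -16.
B: fails at (2, 3) — LHS = ln(6) ≈ 1.792, RHS = ln(2)·ln(3) ≈ 0.7615.
C: holds — e.g. at (3, 3), both sides equal 0.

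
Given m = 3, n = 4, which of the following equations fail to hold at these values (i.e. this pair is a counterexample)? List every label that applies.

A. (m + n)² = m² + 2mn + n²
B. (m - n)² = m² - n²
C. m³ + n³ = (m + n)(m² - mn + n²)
B

Evaluating each claim at the given values:
A. LHS = 49, RHS = 49 → holds here (LHS = RHS)
B. LHS = 1, RHS = -7 → fails here (LHS ≠ RHS)
C. LHS = 91, RHS = 91 → holds here (LHS = RHS)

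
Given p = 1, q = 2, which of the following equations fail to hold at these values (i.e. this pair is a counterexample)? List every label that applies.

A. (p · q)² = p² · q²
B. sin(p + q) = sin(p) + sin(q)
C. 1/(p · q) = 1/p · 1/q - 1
B, C

Evaluating each claim at the given values:
A. LHS = 4, RHS = 4 → holds here (LHS = RHS)
B. LHS = sin(3) ≈ 0.1411, RHS = sin(1) + sin(2) ≈ 1.751 → fails here (LHS ≠ RHS)
C. LHS = 1/2, RHS = -1/2 → fails here (LHS ≠ RHS)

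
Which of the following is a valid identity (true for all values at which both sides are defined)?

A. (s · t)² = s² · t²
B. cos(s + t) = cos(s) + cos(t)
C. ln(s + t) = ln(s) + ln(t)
A: holds — e.g. at (5, 8), both sides equal 1600.
B: fails at (2, 7) — LHS = cos(9) ≈ -0.9111, RHS = cos(2) + cos(7) ≈ 0.3378.
C: fails at (2, 7) — LHS = ln(9) ≈ 2.197, RHS = ln(2) + ln(7) ≈ 2.639.

Answer: A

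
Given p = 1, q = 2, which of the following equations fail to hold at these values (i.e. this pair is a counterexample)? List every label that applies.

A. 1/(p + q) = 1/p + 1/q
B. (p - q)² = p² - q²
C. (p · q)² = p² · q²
Evaluating each claim at the given values:
A. LHS = 1/3, RHS = 3/2 → fails here (LHS ≠ RHS)
B. LHS = 1, RHS = -3 → fails here (LHS ≠ RHS)
C. LHS = 4, RHS = 4 → holds here (LHS = RHS)

Answer: A, B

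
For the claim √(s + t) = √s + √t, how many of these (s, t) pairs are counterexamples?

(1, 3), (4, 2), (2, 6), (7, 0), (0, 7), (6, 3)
Testing each pair:
(1, 3): LHS = 2, RHS = 1 + √(3) ≈ 2.732 → counterexample
(4, 2): LHS = √(6) ≈ 2.449, RHS = √(2) + 2 ≈ 3.414 → counterexample
(2, 6): LHS = 2·√(2) ≈ 2.828, RHS = √(2) + √(6) ≈ 3.864 → counterexample
(7, 0): LHS = √(7) ≈ 2.646, RHS = √(7) ≈ 2.646 → satisfies claim
(0, 7): LHS = √(7) ≈ 2.646, RHS = √(7) ≈ 2.646 → satisfies claim
(6, 3): LHS = 3, RHS = √(3) + √(6) ≈ 4.182 → counterexample

That makes 4 counterexamples.

Answer: 4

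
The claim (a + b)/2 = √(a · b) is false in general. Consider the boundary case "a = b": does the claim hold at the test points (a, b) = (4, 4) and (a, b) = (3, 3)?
At (4, 4): LHS = 4, RHS = 4 → equal
At (3, 3): LHS = 3, RHS = 3 → equal

So the claim does hold at both of these boundary points, even though it is not an identity.

Answer: Yes, holds at both test points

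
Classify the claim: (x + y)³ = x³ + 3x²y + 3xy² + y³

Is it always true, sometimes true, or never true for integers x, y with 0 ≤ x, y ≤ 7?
Always true

The identity holds for every pair in the range. For instance at (x, y) = (5, 0): both sides equal 125.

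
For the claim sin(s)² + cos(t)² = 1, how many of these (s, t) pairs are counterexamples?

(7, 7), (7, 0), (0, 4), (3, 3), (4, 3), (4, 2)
Testing each pair:
(7, 7): LHS = sin(7)² + cos(7)² = 1, RHS = 1 → satisfies claim
(7, 0): LHS = sin(7)² + 1 ≈ 1.432, RHS = 1 → counterexample
(0, 4): LHS = cos(4)² ≈ 0.4272, RHS = 1 → counterexample
(3, 3): LHS = sin(3)² + cos(3)² = 1, RHS = 1 → satisfies claim
(4, 3): LHS = sin(4)² + cos(3)² ≈ 1.553, RHS = 1 → counterexample
(4, 2): LHS = cos(2)² + sin(4)² ≈ 0.7459, RHS = 1 → counterexample

That makes 4 counterexamples.

Answer: 4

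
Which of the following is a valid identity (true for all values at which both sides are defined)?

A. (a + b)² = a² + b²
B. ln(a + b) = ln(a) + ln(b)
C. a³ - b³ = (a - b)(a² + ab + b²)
C

A: fails at (4, 5) — LHS = 81, RHS = 41.
B: fails at (1, 4) — LHS = ln(5) ≈ 1.609, RHS = ln(4) ≈ 1.386.
C: holds — e.g. at (1, 5), both sides equal -124.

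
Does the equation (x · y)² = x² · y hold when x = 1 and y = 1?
Holds

Substituting x = 1, y = 1:

LHS = (1 · 1)² = 1
RHS = 1² · 1 = 1

LHS = RHS, so the equation holds at this point.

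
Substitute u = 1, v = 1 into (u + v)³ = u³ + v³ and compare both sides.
LHS = (1 + 1)³ = 8
RHS = 1³ + 1³ = 2

LHS ≠ RHS, so the equation does not hold here.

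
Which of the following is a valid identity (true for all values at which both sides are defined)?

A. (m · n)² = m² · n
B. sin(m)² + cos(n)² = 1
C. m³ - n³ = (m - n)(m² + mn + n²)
A: fails at (3, 5) — LHS = 225, RHS = 45.
B: fails at (3, 4) — LHS = sin(3)² + cos(4)² ≈ 0.4472, RHS = 1.
C: holds — e.g. at (1, 2), both sides equal -7.

Answer: C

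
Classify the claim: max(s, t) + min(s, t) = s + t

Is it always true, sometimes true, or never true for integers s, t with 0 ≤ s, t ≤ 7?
Always true

The identity holds for every pair in the range. For instance at (s, t) = (4, 7): both sides equal 11.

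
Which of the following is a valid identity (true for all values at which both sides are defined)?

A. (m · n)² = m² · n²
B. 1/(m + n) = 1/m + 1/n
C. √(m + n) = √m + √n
A: holds — e.g. at (2, 3), both sides equal 36.
B: fails at (1, 1) — LHS = 1/2, RHS = 2.
C: fails at (3, 3) — LHS = √(6) ≈ 2.449, RHS = 2·√(3) ≈ 3.464.

Answer: A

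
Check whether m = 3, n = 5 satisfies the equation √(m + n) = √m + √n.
Substituting m = 3, n = 5:

LHS = √(3 + 5) = 2·√(2) ≈ 2.828
RHS = √3 + √5 = √(3) + √(5) ≈ 3.968

LHS ≠ RHS, so the equation does not hold at this point.

Answer: Fails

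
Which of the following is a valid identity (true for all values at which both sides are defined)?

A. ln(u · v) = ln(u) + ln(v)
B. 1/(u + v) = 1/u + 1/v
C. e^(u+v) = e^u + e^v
A: holds — e.g. at (2, 2), both sides equal ln(4) ≈ 1.386.
B: fails at (4, 6) — LHS = 1/10, RHS = 5/12.
C: fails at (3, 3) — LHS = e^6 ≈ 403.4, RHS = 2·e^3 ≈ 40.17.

Answer: A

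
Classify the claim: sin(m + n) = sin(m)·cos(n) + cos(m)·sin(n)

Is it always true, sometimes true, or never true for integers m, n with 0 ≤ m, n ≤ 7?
The identity holds for every pair in the range. For instance at (m, n) = (6, 1): both sides equal sin(7) ≈ 0.657.

Answer: Always true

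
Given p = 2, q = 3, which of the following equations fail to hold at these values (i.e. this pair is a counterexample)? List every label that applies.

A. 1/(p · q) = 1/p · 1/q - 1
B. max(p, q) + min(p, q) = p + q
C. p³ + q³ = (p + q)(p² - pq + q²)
A

Evaluating each claim at the given values:
A. LHS = 1/6, RHS = -5/6 → fails here (LHS ≠ RHS)
B. LHS = 5, RHS = 5 → holds here (LHS = RHS)
C. LHS = 35, RHS = 35 → holds here (LHS = RHS)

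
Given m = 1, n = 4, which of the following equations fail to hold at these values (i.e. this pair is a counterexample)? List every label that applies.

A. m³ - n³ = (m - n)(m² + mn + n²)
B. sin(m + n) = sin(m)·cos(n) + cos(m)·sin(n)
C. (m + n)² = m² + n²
C

Evaluating each claim at the given values:
A. LHS = -63, RHS = -63 → holds here (LHS = RHS)
B. LHS = sin(5) ≈ -0.9589, RHS = sin(1)·cos(4) + sin(4)·cos(1) ≈ -0.9589 → holds here (LHS = RHS)
C. LHS = 25, RHS = 17 → fails here (LHS ≠ RHS)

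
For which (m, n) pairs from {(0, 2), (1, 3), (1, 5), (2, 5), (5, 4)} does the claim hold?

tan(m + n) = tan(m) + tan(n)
(0, 2)

Testing each pair:
(0, 2): LHS = tan(2) ≈ -2.185, RHS = tan(2) ≈ -2.185 → holds
(1, 3): LHS = tan(4) ≈ 1.158, RHS = tan(3) + tan(1) ≈ 1.415 → fails
(1, 5): LHS = tan(6) ≈ -0.291, RHS = tan(5) + tan(1) ≈ -1.823 → fails
(2, 5): LHS = tan(7) ≈ 0.8714, RHS = tan(5) + tan(2) ≈ -5.566 → fails
(5, 4): LHS = tan(9) ≈ -0.4523, RHS = tan(5) + tan(4) ≈ -2.223 → fails

1 of 5 pairs satisfies the claim.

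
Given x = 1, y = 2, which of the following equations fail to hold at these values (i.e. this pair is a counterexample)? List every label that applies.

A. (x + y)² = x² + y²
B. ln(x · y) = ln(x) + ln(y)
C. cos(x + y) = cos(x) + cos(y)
A, C

Evaluating each claim at the given values:
A. LHS = 9, RHS = 5 → fails here (LHS ≠ RHS)
B. LHS = ln(2) ≈ 0.6931, RHS = ln(2) ≈ 0.6931 → holds here (LHS = RHS)
C. LHS = cos(3) ≈ -0.99, RHS = cos(2) + cos(1) ≈ 0.1242 → fails here (LHS ≠ RHS)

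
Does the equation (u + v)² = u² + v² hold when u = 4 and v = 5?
Substituting u = 4, v = 5:

LHS = (4 + 5)² = 81
RHS = 4² + 5² = 41

LHS ≠ RHS, so the equation does not hold at this point.

Answer: Fails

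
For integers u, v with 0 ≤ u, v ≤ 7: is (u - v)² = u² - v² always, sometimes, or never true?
Sometimes true

It holds at (u, v) = (6, 0) (both sides equal 36), but fails at (u, v) = (6, 1) (LHS = 25, RHS = 35).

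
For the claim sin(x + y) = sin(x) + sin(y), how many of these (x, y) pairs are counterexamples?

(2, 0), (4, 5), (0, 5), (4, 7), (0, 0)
2

Testing each pair:
(2, 0): LHS = sin(2) ≈ 0.9093, RHS = sin(2) ≈ 0.9093 → satisfies claim
(4, 5): LHS = sin(9) ≈ 0.4121, RHS = sin(5) + sin(4) ≈ -1.716 → counterexample
(0, 5): LHS = sin(5) ≈ -0.9589, RHS = sin(5) ≈ -0.9589 → satisfies claim
(4, 7): LHS = sin(11) ≈ -1, RHS = sin(4) + sin(7) ≈ -0.09982 → counterexample
(0, 0): LHS = 0, RHS = 0 → satisfies claim

That makes 2 counterexamples.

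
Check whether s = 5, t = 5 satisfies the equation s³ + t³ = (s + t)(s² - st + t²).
Holds

Substituting s = 5, t = 5:

LHS = 5³ + 5³ = 250
RHS = (5 + 5)(5² - 5·5 + 5²) = 250

LHS = RHS, so the equation holds at this point.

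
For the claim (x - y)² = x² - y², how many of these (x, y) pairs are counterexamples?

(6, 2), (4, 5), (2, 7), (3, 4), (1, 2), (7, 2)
Testing each pair:
(6, 2): LHS = 16, RHS = 32 → counterexample
(4, 5): LHS = 1, RHS = -9 → counterexample
(2, 7): LHS = 25, RHS = -45 → counterexample
(3, 4): LHS = 1, RHS = -7 → counterexample
(1, 2): LHS = 1, RHS = -3 → counterexample
(7, 2): LHS = 25, RHS = 45 → counterexample

That makes 6 counterexamples.

Answer: 6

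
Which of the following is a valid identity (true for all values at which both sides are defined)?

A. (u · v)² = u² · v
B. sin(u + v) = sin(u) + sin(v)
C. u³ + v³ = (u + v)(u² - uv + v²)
A: fails at (4, 6) — LHS = 576, RHS = 96.
B: fails at (4, 5) — LHS = sin(9) ≈ 0.4121, RHS = sin(5) + sin(4) ≈ -1.716.
C: holds — e.g. at (4, 6), both sides equal 280.

Answer: C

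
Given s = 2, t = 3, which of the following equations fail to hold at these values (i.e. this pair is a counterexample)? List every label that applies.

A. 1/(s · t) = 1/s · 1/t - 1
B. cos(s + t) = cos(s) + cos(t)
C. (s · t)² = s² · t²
A, B

Evaluating each claim at the given values:
A. LHS = 1/6, RHS = -5/6 → fails here (LHS ≠ RHS)
B. LHS = cos(5) ≈ 0.2837, RHS = cos(3) + cos(2) ≈ -1.406 → fails here (LHS ≠ RHS)
C. LHS = 36, RHS = 36 → holds here (LHS = RHS)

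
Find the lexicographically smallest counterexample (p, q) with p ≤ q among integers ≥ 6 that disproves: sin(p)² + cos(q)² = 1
Substituting (6, 7) into the claim:
LHS = sin(6)² + cos(7)² ≈ 0.6464
RHS = 1

Since LHS ≠ RHS, this pair disproves the claim, and no lexicographically smaller pair (p ≤ q, integers ≥ 6) does.

For instance (8, 9) is also a counterexample (LHS = cos(9)² + sin(8)² ≈ 1.809, RHS = 1), but it's lexicographically larger.

Answer: (p, q) = (6, 7)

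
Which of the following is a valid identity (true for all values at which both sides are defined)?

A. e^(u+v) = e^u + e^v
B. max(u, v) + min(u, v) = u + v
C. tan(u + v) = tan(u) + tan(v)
A: fails at (3, 3) — LHS = e^6 ≈ 403.4, RHS = 2·e^3 ≈ 40.17.
B: holds — e.g. at (2, 7), both sides equal 9.
C: fails at (1, 4) — LHS = tan(5) ≈ -3.381, RHS = tan(4) + tan(1) ≈ 2.715.

Answer: B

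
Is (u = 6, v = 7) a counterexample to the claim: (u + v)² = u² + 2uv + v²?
Substituting u = 6, v = 7:
LHS = (6 + 7)² = 169
RHS = 6² + 2·6·7 + 7² = 169

The sides agree, so this pair does not disprove the claim.

Answer: No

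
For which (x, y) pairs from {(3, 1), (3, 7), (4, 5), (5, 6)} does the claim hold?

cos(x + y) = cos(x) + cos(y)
Testing each pair:
(3, 1): LHS = cos(4) ≈ -0.6536, RHS = cos(3) + cos(1) ≈ -0.4497 → fails
(3, 7): LHS = cos(10) ≈ -0.8391, RHS = cos(3) + cos(7) ≈ -0.2361 → fails
(4, 5): LHS = cos(9) ≈ -0.9111, RHS = cos(4) + cos(5) ≈ -0.37 → fails
(5, 6): LHS = cos(11) ≈ 0.004426, RHS = cos(5) + cos(6) ≈ 1.244 → fails

No pair satisfies the claim.

Answer: None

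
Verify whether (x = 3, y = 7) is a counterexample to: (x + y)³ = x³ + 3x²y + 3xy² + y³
Substituting x = 3, y = 7:
LHS = (3 + 7)³ = 1000
RHS = 3³ + 3·3²·7 + 3·3·7² + 7³ = 1000

The sides agree, so this pair does not disprove the claim.

Answer: No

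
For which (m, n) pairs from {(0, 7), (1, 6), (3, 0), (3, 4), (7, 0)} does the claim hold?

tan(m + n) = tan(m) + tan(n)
(0, 7), (3, 0), (7, 0)

Testing each pair:
(0, 7): LHS = tan(7) ≈ 0.8714, RHS = tan(7) ≈ 0.8714 → holds
(1, 6): LHS = tan(7) ≈ 0.8714, RHS = tan(6) + tan(1) ≈ 1.266 → fails
(3, 0): LHS = tan(3) ≈ -0.1425, RHS = tan(3) ≈ -0.1425 → holds
(3, 4): LHS = tan(7) ≈ 0.8714, RHS = tan(3) + tan(4) ≈ 1.015 → fails
(7, 0): LHS = tan(7) ≈ 0.8714, RHS = tan(7) ≈ 0.8714 → holds

3 of 5 pairs satisfy the claim.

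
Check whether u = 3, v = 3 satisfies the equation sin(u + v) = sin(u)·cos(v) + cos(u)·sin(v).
Substituting u = 3, v = 3:

LHS = sin(3 + 3) = sin(6) ≈ -0.2794
RHS = sin(3)·cos(3) + cos(3)·sin(3) = 2·sin(3)·cos(3) ≈ -0.2794

LHS = RHS, so the equation holds at this point.

Answer: Holds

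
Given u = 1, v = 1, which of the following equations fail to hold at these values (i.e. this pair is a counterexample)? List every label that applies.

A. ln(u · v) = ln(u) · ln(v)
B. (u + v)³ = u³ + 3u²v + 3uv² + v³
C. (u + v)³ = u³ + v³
C

Evaluating each claim at the given values:
A. LHS = 0, RHS = 0 → holds here (LHS = RHS)
B. LHS = 8, RHS = 8 → holds here (LHS = RHS)
C. LHS = 8, RHS = 2 → fails here (LHS ≠ RHS)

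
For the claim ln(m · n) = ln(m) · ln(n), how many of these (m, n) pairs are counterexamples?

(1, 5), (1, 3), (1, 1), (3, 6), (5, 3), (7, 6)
Testing each pair:
(1, 5): LHS = ln(5) ≈ 1.609, RHS = 0 → counterexample
(1, 3): LHS = ln(3) ≈ 1.099, RHS = 0 → counterexample
(1, 1): LHS = 0, RHS = 0 → satisfies claim
(3, 6): LHS = ln(18) ≈ 2.89, RHS = ln(3)·ln(6) ≈ 1.968 → counterexample
(5, 3): LHS = ln(15) ≈ 2.708, RHS = ln(3)·ln(5) ≈ 1.768 → counterexample
(7, 6): LHS = ln(42) ≈ 3.738, RHS = ln(6)·ln(7) ≈ 3.487 → counterexample

That makes 5 counterexamples.

Answer: 5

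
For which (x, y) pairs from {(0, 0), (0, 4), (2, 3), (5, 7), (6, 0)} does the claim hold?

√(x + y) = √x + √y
(0, 0), (0, 4), (6, 0)

Testing each pair:
(0, 0): LHS = 0, RHS = 0 → holds
(0, 4): LHS = 2, RHS = 2 → holds
(2, 3): LHS = √(5) ≈ 2.236, RHS = √(2) + √(3) ≈ 3.146 → fails
(5, 7): LHS = 2·√(3) ≈ 3.464, RHS = √(5) + √(7) ≈ 4.882 → fails
(6, 0): LHS = √(6) ≈ 2.449, RHS = √(6) ≈ 2.449 → holds

3 of 5 pairs satisfy the claim.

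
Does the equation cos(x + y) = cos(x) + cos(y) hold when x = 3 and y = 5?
Fails

Substituting x = 3, y = 5:

LHS = cos(3 + 5) = cos(8) ≈ -0.1455
RHS = cos(3) + cos(5) ≈ -0.7063

LHS ≠ RHS, so the equation does not hold at this point.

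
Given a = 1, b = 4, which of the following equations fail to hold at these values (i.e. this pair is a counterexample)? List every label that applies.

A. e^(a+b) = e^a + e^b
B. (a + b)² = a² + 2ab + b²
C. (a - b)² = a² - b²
Evaluating each claim at the given values:
A. LHS = e^5 ≈ 148.4, RHS = e + e^4 ≈ 57.32 → fails here (LHS ≠ RHS)
B. LHS = 25, RHS = 25 → holds here (LHS = RHS)
C. LHS = 9, RHS = -15 → fails here (LHS ≠ RHS)

Answer: A, C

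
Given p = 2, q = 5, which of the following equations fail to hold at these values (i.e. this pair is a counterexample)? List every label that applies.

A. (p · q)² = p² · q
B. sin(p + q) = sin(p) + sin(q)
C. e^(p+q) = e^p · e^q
A, B

Evaluating each claim at the given values:
A. LHS = 100, RHS = 20 → fails here (LHS ≠ RHS)
B. LHS = sin(7) ≈ 0.657, RHS = sin(5) + sin(2) ≈ -0.04963 → fails here (LHS ≠ RHS)
C. LHS = e^7 ≈ 1097, RHS = e^7 ≈ 1097 → holds here (LHS = RHS)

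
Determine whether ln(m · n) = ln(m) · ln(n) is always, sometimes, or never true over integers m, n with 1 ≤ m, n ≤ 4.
It holds at (m, n) = (1, 1) (both sides equal 0), but fails at (m, n) = (1, 3) (LHS = ln(3) ≈ 1.099, RHS = 0).

Answer: Sometimes true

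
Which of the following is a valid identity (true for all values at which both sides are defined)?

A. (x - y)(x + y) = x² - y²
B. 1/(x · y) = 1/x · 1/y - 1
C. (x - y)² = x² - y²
A: holds — e.g. at (2, 5), both sides equal -21.
B: fails at (3, 4) — LHS = 1/12, RHS = -11/12.
C: fails at (1, 5) — LHS = 16, RHS = -24.

Answer: A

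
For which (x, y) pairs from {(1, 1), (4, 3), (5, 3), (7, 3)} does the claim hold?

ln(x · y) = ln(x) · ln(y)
Testing each pair:
(1, 1): LHS = 0, RHS = 0 → holds
(4, 3): LHS = ln(12) ≈ 2.485, RHS = ln(3)·ln(4) ≈ 1.523 → fails
(5, 3): LHS = ln(15) ≈ 2.708, RHS = ln(3)·ln(5) ≈ 1.768 → fails
(7, 3): LHS = ln(21) ≈ 3.045, RHS = ln(3)·ln(7) ≈ 2.138 → fails

1 of 4 pairs satisfies the claim.

Answer: (1, 1)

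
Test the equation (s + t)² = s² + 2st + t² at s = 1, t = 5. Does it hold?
Holds

Substituting s = 1, t = 5:

LHS = (1 + 5)² = 36
RHS = 1² + 2·1·5 + 5² = 36

LHS = RHS, so the equation holds at this point.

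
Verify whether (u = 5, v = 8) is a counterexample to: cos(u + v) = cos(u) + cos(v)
Yes

Substituting u = 5, v = 8:
LHS = cos(5 + 8) = cos(13) ≈ 0.9074
RHS = cos(5) + cos(8) ≈ 0.1382

Since LHS ≠ RHS, this pair disproves the claim.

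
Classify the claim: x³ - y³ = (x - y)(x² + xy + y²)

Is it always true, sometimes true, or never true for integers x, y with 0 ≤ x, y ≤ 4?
The identity holds for every pair in the range. For instance at (x, y) = (2, 1): both sides equal 7.

Answer: Always true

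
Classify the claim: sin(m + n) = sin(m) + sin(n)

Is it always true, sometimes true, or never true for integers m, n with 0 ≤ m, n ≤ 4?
Sometimes true

It holds at (m, n) = (2, 0) (both sides equal sin(2) ≈ 0.9093), but fails at (m, n) = (3, 3) (LHS = sin(6) ≈ -0.2794, RHS = 2·sin(3) ≈ 0.2822).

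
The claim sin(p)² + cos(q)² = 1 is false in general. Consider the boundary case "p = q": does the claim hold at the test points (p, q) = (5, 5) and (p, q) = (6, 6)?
Yes, holds at both test points

At (5, 5): LHS = cos(5)² + sin(5)² = 1, RHS = 1 → equal
At (6, 6): LHS = sin(6)² + cos(6)² = 1, RHS = 1 → equal

So the claim does hold at both of these boundary points, even though it is not an identity.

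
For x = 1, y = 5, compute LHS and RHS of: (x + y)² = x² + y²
LHS = (1 + 5)² = 36
RHS = 1² + 5² = 26

LHS ≠ RHS, so the equation does not hold here.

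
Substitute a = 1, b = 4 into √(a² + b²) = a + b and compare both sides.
LHS = √(1² + 4²) = √(17) ≈ 4.123
RHS = 1 + 4 = 5

LHS ≠ RHS (they differ by about 0.8769), so the equation does not hold here.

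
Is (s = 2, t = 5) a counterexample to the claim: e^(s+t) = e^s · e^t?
Substituting s = 2, t = 5:
LHS = e^(2+5) = e^7 ≈ 1097
RHS = e^2 · e^5 = e^7 ≈ 1097

The sides agree, so this pair does not disprove the claim.

Answer: No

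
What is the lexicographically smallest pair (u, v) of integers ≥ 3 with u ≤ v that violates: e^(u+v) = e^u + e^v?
Substituting (3, 3) into the claim:
LHS = e^(3+3) = e^6 ≈ 403.4
RHS = e^3 + e^3 = 2·e^3 ≈ 40.17

Since LHS ≠ RHS, this pair disproves the claim, and no lexicographically smaller pair (u ≤ v, integers ≥ 3) does.

For instance (4, 8) is also a counterexample (LHS = e^12 ≈ 162754.8, RHS = e^4 + e^8 ≈ 3036), but it's lexicographically larger.

Answer: (u, v) = (3, 3)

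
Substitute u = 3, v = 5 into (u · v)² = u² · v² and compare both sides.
LHS = (3 · 5)² = 225
RHS = 3² · 5² = 225

LHS = RHS: the two sides agree.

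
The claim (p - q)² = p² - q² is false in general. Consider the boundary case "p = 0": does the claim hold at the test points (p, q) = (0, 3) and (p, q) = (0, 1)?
At (0, 3): LHS = 9 ≠ RHS = -9
At (0, 1): LHS = 1 ≠ RHS = -1

Answer: No, fails at both test points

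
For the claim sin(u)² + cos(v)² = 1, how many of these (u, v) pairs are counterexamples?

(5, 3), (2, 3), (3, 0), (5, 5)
Testing each pair:
(5, 3): LHS = sin(5)² + cos(3)² ≈ 1.9, RHS = 1 → counterexample
(2, 3): LHS = sin(2)² + cos(3)² ≈ 1.807, RHS = 1 → counterexample
(3, 0): LHS = sin(3)² + 1 ≈ 1.02, RHS = 1 → counterexample
(5, 5): LHS = cos(5)² + sin(5)² = 1, RHS = 1 → satisfies claim

That makes 3 counterexamples.

Answer: 3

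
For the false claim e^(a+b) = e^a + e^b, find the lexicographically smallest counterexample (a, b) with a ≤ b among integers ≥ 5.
(a, b) = (5, 5)

Substituting (5, 5) into the claim:
LHS = e^(5+5) = e^10 ≈ 22026.5
RHS = e^5 + e^5 = 2·e^5 ≈ 296.8

Since LHS ≠ RHS, this pair disproves the claim, and no lexicographically smaller pair (a ≤ b, integers ≥ 5) does.

For instance (5, 7) is also a counterexample (LHS = e^12 ≈ 162754.8, RHS = e^5 + e^7 ≈ 1245), but it's lexicographically larger.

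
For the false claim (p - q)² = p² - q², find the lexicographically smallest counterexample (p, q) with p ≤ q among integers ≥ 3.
Substituting (3, 4) into the claim:
LHS = (3 - 4)² = 1
RHS = 3² - 4² = -7

Since LHS ≠ RHS, this pair disproves the claim, and no lexicographically smaller pair (p ≤ q, integers ≥ 3) does.

For instance (4, 10) is also a counterexample (LHS = 36, RHS = -84), but it's lexicographically larger.

Answer: (p, q) = (3, 4)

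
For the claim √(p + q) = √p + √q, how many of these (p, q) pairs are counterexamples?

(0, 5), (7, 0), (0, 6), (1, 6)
1

Testing each pair:
(0, 5): LHS = √(5) ≈ 2.236, RHS = √(5) ≈ 2.236 → satisfies claim
(7, 0): LHS = √(7) ≈ 2.646, RHS = √(7) ≈ 2.646 → satisfies claim
(0, 6): LHS = √(6) ≈ 2.449, RHS = √(6) ≈ 2.449 → satisfies claim
(1, 6): LHS = √(7) ≈ 2.646, RHS = 1 + √(6) ≈ 3.449 → counterexample

That makes 1 counterexample.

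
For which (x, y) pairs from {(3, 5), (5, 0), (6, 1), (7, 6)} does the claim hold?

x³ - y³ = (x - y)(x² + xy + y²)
Testing each pair:
(3, 5): LHS = -98, RHS = -98 → holds
(5, 0): LHS = 125, RHS = 125 → holds
(6, 1): LHS = 215, RHS = 215 → holds
(7, 6): LHS = 127, RHS = 127 → holds

Every pair satisfies the claim.

Answer: All pairs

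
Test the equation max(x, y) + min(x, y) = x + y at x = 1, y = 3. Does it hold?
Substituting x = 1, y = 3:

LHS = max(1, 3) + min(1, 3) = 4
RHS = 1 + 3 = 4

LHS = RHS, so the equation holds at this point.

Answer: Holds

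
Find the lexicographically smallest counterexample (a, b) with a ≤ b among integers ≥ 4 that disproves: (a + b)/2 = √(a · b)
(a, b) = (4, 5)

At (4, 4): both sides equal 4, so it holds there.

Substituting (4, 5) into the claim:
LHS = (4 + 5)/2 = 9/2
RHS = √(4 · 5) = 2·√(5) ≈ 4.472

Since LHS ≠ RHS, this pair disproves the claim, and no lexicographically smaller pair (a ≤ b, integers ≥ 4) does.

For instance (6, 8) is also a counterexample (LHS = 7, RHS = 4·√(3) ≈ 6.928), but it's lexicographically larger.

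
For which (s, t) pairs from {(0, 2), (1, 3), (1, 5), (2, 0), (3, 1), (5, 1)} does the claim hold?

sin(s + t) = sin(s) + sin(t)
Testing each pair:
(0, 2): LHS = sin(2) ≈ 0.9093, RHS = sin(2) ≈ 0.9093 → holds
(1, 3): LHS = sin(4) ≈ -0.7568, RHS = sin(3) + sin(1) ≈ 0.9826 → fails
(1, 5): LHS = sin(6) ≈ -0.2794, RHS = sin(5) + sin(1) ≈ -0.1175 → fails
(2, 0): LHS = sin(2) ≈ 0.9093, RHS = sin(2) ≈ 0.9093 → holds
(3, 1): LHS = sin(4) ≈ -0.7568, RHS = sin(3) + sin(1) ≈ 0.9826 → fails
(5, 1): LHS = sin(6) ≈ -0.2794, RHS = sin(5) + sin(1) ≈ -0.1175 → fails

2 of 6 pairs satisfy the claim.

Answer: (0, 2), (2, 0)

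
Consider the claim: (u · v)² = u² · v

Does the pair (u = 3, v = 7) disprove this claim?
Yes

Substituting u = 3, v = 7:
LHS = (3 · 7)² = 441
RHS = 3² · 7 = 63

Since LHS ≠ RHS, this pair disproves the claim.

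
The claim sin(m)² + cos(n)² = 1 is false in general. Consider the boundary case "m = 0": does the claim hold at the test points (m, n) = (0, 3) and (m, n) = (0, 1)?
At (0, 3): LHS = cos(3)² ≈ 0.9801 ≠ RHS = 1
At (0, 1): LHS = cos(1)² ≈ 0.2919 ≠ RHS = 1

Answer: No, fails at both test points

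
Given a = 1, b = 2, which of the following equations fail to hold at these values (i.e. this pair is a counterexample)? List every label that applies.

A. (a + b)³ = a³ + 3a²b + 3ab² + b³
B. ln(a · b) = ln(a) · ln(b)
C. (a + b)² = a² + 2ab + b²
B

Evaluating each claim at the given values:
A. LHS = 27, RHS = 27 → holds here (LHS = RHS)
B. LHS = ln(2) ≈ 0.6931, RHS = 0 → fails here (LHS ≠ RHS)
C. LHS = 9, RHS = 9 → holds here (LHS = RHS)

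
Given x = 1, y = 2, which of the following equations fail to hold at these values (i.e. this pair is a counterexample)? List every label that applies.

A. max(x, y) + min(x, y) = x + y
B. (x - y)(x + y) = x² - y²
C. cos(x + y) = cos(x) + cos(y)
C

Evaluating each claim at the given values:
A. LHS = 3, RHS = 3 → holds here (LHS = RHS)
B. LHS = -3, RHS = -3 → holds here (LHS = RHS)
C. LHS = cos(3) ≈ -0.99, RHS = cos(2) + cos(1) ≈ 0.1242 → fails here (LHS ≠ RHS)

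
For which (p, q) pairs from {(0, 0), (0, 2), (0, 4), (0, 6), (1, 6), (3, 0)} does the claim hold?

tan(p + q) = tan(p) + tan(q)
Testing each pair:
(0, 0): LHS = 0, RHS = 0 → holds
(0, 2): LHS = tan(2) ≈ -2.185, RHS = tan(2) ≈ -2.185 → holds
(0, 4): LHS = tan(4) ≈ 1.158, RHS = tan(4) ≈ 1.158 → holds
(0, 6): LHS = tan(6) ≈ -0.291, RHS = tan(6) ≈ -0.291 → holds
(1, 6): LHS = tan(7) ≈ 0.8714, RHS = tan(6) + tan(1) ≈ 1.266 → fails
(3, 0): LHS = tan(3) ≈ -0.1425, RHS = tan(3) ≈ -0.1425 → holds

5 of 6 pairs satisfy the claim.

Answer: (0, 0), (0, 2), (0, 4), (0, 6), (3, 0)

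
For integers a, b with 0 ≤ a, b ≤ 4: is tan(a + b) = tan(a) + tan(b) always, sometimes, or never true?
Sometimes true

It holds at (a, b) = (0, 4) (both sides equal tan(4) ≈ 1.158), but fails at (a, b) = (1, 1) (LHS = tan(2) ≈ -2.185, RHS = 2·tan(1) ≈ 3.115).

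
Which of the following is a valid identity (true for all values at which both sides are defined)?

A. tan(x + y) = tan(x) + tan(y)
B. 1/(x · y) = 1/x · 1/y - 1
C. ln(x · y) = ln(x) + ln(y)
A: fails at (2, 4) — LHS = tan(6) ≈ -0.291, RHS = tan(2) + tan(4) ≈ -1.027.
B: fails at (2, 4) — LHS = 1/8, RHS = -7/8.
C: holds — e.g. at (3, 5), both sides equal ln(15) ≈ 2.708.

Answer: C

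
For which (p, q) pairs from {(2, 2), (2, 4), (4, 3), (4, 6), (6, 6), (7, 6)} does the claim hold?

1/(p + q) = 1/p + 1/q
None

Testing each pair:
(2, 2): LHS = 1/4, RHS = 1 → fails
(2, 4): LHS = 1/6, RHS = 3/4 → fails
(4, 3): LHS = 1/7, RHS = 7/12 → fails
(4, 6): LHS = 1/10, RHS = 5/12 → fails
(6, 6): LHS = 1/12, RHS = 1/3 → fails
(7, 6): LHS = 1/13, RHS = 13/42 → fails

No pair satisfies the claim.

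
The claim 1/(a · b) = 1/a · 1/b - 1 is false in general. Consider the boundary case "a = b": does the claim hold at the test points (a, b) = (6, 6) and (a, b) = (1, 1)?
No, fails at both test points

At (6, 6): LHS = 1/36 ≠ RHS = -35/36
At (1, 1): LHS = 1 ≠ RHS = 0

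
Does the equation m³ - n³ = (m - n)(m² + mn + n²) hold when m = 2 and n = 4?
Substituting m = 2, n = 4:

LHS = 2³ - 4³ = -56
RHS = (2 - 4)(2² + 2·4 + 4²) = -56

LHS = RHS, so the equation holds at this point.

Answer: Holds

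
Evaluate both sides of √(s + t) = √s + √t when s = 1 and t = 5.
LHS = √(1 + 5) = √(6) ≈ 2.449
RHS = √1 + √5 = 1 + √(5) ≈ 3.236

LHS ≠ RHS (they differ by about 0.7866), so the equation does not hold here.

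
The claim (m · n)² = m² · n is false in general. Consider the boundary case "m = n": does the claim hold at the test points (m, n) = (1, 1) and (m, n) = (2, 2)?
At (1, 1): LHS = 1, RHS = 1 → equal
At (2, 2): LHS = 16 ≠ RHS = 8

Answer: Only at (1, 1)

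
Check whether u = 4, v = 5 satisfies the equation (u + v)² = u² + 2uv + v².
Holds

Substituting u = 4, v = 5:

LHS = (4 + 5)² = 81
RHS = 4² + 2·4·5 + 5² = 81

LHS = RHS, so the equation holds at this point.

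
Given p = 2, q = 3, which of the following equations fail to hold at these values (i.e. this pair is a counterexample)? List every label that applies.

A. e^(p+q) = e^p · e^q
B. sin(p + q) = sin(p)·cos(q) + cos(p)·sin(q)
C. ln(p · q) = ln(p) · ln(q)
C

Evaluating each claim at the given values:
A. LHS = e^5 ≈ 148.4, RHS = e^5 ≈ 148.4 → holds here (LHS = RHS)
B. LHS = sin(5) ≈ -0.9589, RHS = sin(2)·cos(3) + sin(3)·cos(2) ≈ -0.9589 → holds here (LHS = RHS)
C. LHS = ln(6) ≈ 1.792, RHS = ln(2)·ln(3) ≈ 0.7615 → fails here (LHS ≠ RHS)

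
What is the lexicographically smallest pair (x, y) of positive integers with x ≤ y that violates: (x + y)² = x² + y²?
(x, y) = (1, 1)

Substituting (1, 1) into the claim:
LHS = (1 + 1)² = 4
RHS = 1² + 1² = 2

Since LHS ≠ RHS, this pair disproves the claim, and no lexicographically smaller pair (x ≤ y, positive integers) does.

For instance (8, 8) is also a counterexample (LHS = 256, RHS = 128), but it's lexicographically larger.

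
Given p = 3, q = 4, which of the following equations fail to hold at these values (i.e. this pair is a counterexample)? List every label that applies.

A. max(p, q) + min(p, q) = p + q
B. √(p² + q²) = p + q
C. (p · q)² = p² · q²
Evaluating each claim at the given values:
A. LHS = 7, RHS = 7 → holds here (LHS = RHS)
B. LHS = 5, RHS = 7 → fails here (LHS ≠ RHS)
C. LHS = 144, RHS = 144 → holds here (LHS = RHS)

Answer: B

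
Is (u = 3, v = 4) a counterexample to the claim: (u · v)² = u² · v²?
Substituting u = 3, v = 4:
LHS = (3 · 4)² = 144
RHS = 3² · 4² = 144

The sides agree, so this pair does not disprove the claim.

Answer: No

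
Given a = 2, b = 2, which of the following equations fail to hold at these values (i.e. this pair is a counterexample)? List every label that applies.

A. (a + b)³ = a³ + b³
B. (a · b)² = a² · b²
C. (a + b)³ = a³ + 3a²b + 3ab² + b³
A

Evaluating each claim at the given values:
A. LHS = 64, RHS = 16 → fails here (LHS ≠ RHS)
B. LHS = 16, RHS = 16 → holds here (LHS = RHS)
C. LHS = 64, RHS = 64 → holds here (LHS = RHS)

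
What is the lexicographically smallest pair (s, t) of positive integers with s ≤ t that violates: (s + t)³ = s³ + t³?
Substituting (1, 1) into the claim:
LHS = (1 + 1)³ = 8
RHS = 1³ + 1³ = 2

Since LHS ≠ RHS, this pair disproves the claim, and no lexicographically smaller pair (s ≤ t, positive integers) does.

For instance (4, 8) is also a counterexample (LHS = 1728, RHS = 576), but it's lexicographically larger.

Answer: (s, t) = (1, 1)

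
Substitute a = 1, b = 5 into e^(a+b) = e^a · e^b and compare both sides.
LHS = e^(1+5) = e^6 ≈ 403.4
RHS = e^1 · e^5 = e^6 ≈ 403.4

LHS = RHS: the two sides agree.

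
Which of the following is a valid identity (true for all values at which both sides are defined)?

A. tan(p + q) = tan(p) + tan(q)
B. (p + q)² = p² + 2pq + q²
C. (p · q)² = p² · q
B

A: fails at (6, 7) — LHS = tan(13) ≈ 0.463, RHS = tan(6) + tan(7) ≈ 0.5804.
B: holds — e.g. at (3, 4), both sides equal 49.
C: fails at (3, 3) — LHS = 81, RHS = 27.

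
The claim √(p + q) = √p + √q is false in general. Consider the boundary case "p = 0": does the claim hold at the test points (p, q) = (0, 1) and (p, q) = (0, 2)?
At (0, 1): LHS = 1, RHS = 1 → equal
At (0, 2): LHS = √(2) ≈ 1.414, RHS = √(2) ≈ 1.414 → equal

So the claim does hold at both of these boundary points, even though it is not an identity.

Answer: Yes, holds at both test points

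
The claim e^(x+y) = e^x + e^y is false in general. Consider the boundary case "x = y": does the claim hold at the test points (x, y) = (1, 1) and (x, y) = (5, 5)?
No, fails at both test points

At (1, 1): LHS = e^2 ≈ 7.389 ≠ RHS = 2·e ≈ 5.437
At (5, 5): LHS = e^10 ≈ 22026.5 ≠ RHS = 2·e^5 ≈ 296.8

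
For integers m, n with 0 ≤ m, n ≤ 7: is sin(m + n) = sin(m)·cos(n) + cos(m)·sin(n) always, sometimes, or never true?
The identity holds for every pair in the range. For instance at (m, n) = (0, 3): both sides equal sin(3) ≈ 0.1411.

Answer: Always true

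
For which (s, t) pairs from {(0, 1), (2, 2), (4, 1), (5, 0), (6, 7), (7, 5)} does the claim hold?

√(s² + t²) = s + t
Testing each pair:
(0, 1): LHS = 1, RHS = 1 → holds
(2, 2): LHS = 2·√(2) ≈ 2.828, RHS = 4 → fails
(4, 1): LHS = √(17) ≈ 4.123, RHS = 5 → fails
(5, 0): LHS = 5, RHS = 5 → holds
(6, 7): LHS = √(85) ≈ 9.22, RHS = 13 → fails
(7, 5): LHS = √(74) ≈ 8.602, RHS = 12 → fails

2 of 6 pairs satisfy the claim.

Answer: (0, 1), (5, 0)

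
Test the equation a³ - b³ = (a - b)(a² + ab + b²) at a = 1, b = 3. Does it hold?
Substituting a = 1, b = 3:

LHS = 1³ - 3³ = -26
RHS = (1 - 3)(1² + 1·3 + 3²) = -26

LHS = RHS, so the equation holds at this point.

Answer: Holds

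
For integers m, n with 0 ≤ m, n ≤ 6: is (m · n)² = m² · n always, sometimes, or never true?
Sometimes true

It holds at (m, n) = (6, 1) (both sides equal 36), but fails at (m, n) = (4, 5) (LHS = 400, RHS = 80).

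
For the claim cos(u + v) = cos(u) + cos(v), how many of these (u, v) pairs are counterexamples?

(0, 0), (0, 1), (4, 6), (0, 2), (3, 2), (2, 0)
Testing each pair:
(0, 0): LHS = 1, RHS = 2 → counterexample
(0, 1): LHS = cos(1) ≈ 0.5403, RHS = cos(1) + 1 ≈ 1.54 → counterexample
(4, 6): LHS = cos(10) ≈ -0.8391, RHS = cos(4) + cos(6) ≈ 0.3065 → counterexample
(0, 2): LHS = cos(2) ≈ -0.4161, RHS = cos(2) + 1 ≈ 0.5839 → counterexample
(3, 2): LHS = cos(5) ≈ 0.2837, RHS = cos(3) + cos(2) ≈ -1.406 → counterexample
(2, 0): LHS = cos(2) ≈ -0.4161, RHS = cos(2) + 1 ≈ 0.5839 → counterexample

That makes 6 counterexamples.

Answer: 6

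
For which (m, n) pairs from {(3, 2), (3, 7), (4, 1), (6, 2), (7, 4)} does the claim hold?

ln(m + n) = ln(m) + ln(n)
Testing each pair:
(3, 2): LHS = ln(5) ≈ 1.609, RHS = ln(2) + ln(3) ≈ 1.792 → fails
(3, 7): LHS = ln(10) ≈ 2.303, RHS = ln(3) + ln(7) ≈ 3.045 → fails
(4, 1): LHS = ln(5) ≈ 1.609, RHS = ln(4) ≈ 1.386 → fails
(6, 2): LHS = ln(8) ≈ 2.079, RHS = ln(2) + ln(6) ≈ 2.485 → fails
(7, 4): LHS = ln(11) ≈ 2.398, RHS = ln(4) + ln(7) ≈ 3.332 → fails

No pair satisfies the claim.

Answer: None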